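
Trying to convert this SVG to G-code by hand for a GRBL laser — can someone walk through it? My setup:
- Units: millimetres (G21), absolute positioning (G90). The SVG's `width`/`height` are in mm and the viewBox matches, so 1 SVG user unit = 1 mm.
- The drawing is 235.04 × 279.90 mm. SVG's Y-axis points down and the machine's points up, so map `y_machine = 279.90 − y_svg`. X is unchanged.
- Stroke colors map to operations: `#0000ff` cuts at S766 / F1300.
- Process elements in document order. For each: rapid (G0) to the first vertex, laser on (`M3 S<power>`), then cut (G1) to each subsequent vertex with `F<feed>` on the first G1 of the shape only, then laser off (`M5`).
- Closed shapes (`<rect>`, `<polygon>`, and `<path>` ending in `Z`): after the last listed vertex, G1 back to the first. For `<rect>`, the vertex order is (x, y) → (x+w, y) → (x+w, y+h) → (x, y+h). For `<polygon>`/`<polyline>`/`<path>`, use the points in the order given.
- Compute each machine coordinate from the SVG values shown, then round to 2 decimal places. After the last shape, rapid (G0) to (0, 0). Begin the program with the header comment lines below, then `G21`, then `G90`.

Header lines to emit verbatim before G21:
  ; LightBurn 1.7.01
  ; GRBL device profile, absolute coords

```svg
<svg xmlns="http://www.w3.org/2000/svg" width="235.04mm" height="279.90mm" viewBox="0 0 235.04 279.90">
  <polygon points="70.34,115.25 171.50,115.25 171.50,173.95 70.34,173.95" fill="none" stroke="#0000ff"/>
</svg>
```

viewBox `0 0 235.04 279.90` with mm width/height → 1 unit = 1 mm. Flip: y_m = 279.90 − y_svg.

**Shape 1** — `<polygon>` rectangle, stroke `#0000ff` → cut (S766, F1300). Machine vertices: (70.34,164.65) → (171.50,164.65) → (171.50,105.95) → (70.34,105.95) → (70.34,164.65). Closed: final G1 returns to the first vertex.

; LightBurn 1.7.01
; GRBL device profile, absolute coords
G21
G90
G0 X70.34 Y164.65
M3 S766
G1 X171.50 Y164.65 F1300
G1 X171.50 Y105.95
G1 X70.34 Y105.95
G1 X70.34 Y164.65
M5
G0 X0.00 Y0.00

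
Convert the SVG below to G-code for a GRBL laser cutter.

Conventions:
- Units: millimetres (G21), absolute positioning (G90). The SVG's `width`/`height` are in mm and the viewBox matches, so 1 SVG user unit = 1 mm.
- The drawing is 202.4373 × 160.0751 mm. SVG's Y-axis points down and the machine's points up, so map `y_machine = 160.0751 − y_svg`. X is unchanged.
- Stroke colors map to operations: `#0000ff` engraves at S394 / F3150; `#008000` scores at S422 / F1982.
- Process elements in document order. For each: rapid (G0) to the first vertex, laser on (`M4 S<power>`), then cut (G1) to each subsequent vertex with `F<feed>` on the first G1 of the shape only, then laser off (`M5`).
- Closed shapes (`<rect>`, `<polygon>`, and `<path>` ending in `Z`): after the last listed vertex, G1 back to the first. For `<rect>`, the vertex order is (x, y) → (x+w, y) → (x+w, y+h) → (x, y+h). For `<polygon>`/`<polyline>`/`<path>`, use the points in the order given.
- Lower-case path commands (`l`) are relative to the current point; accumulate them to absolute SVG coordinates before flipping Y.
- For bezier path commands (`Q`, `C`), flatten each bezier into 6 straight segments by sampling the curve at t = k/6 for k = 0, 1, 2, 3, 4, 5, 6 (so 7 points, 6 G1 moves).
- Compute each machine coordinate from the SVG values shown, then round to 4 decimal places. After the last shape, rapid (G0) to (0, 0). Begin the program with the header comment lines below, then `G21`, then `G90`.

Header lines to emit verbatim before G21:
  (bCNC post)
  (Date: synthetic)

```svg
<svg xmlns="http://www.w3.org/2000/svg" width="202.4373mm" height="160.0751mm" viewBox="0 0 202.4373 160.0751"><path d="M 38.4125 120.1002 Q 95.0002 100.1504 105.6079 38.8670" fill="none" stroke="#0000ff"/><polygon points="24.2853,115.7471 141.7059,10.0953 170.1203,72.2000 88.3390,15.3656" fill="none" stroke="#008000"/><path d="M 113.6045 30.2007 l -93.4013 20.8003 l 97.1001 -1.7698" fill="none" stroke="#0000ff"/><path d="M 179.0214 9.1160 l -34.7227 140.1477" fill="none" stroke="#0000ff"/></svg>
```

Since the viewBox matches the mm dimensions, user units are millimetres directly. The only transform is the Y-flip y_m = 160.0751 − y_svg.

Shape 1 is a quadratic bezier drawn with `<path>`. Its stroke #0000ff means engrave at S394, F3150. After flipping Y the toolpath is (38.4125,39.9749) → (55.9978,47.7730) → (71.0287,57.8674) → (83.5052,70.2581) → (93.4272,84.9451) → (100.7948,101.9285) → (105.6079,121.2081).

Shape 2 is a closed polygon drawn with `<polygon>`. Its stroke #008000 means score at S422, F1982. After flipping Y the toolpath is (24.2853,44.3280) → (141.7059,149.9798) → (170.1203,87.8751) → (88.3390,144.7095) → (24.2853,44.3280), returning to the start.

Shape 3 is a open polyline drawn with `<path>`. Its stroke #0000ff means engrave at S394, F3150. After flipping Y the toolpath is (113.6045,129.8744) → (20.2032,109.0741) → (117.3033,110.8439).

Shape 4 is a line segment drawn with `<path>`. Its stroke #0000ff means engrave at S394, F3150. After flipping Y the toolpath is (179.0214,150.9591) → (144.2987,10.8114).

(bCNC post)
(Date: synthetic)
G21
G90
G0 X38.4125 Y39.9749
M4 S394
G1 X55.9978 Y47.7730 F3150
G1 X71.0287 Y57.8674
G1 X83.5052 Y70.2581
G1 X93.4272 Y84.9451
G1 X100.7948 Y101.9285
G1 X105.6079 Y121.2081
M5
G0 X24.2853 Y44.3280
M4 S422
G1 X141.7059 Y149.9798 F1982
G1 X170.1203 Y87.8751
G1 X88.3390 Y144.7095
G1 X24.2853 Y44.3280
M5
G0 X113.6045 Y129.8744
M4 S394
G1 X20.2032 Y109.0741 F3150
G1 X117.3033 Y110.8439
M5
G0 X179.0214 Y150.9591
M4 S394
G1 X144.2987 Y10.8114 F3150
M5
G0 X0.0000 Y0.0000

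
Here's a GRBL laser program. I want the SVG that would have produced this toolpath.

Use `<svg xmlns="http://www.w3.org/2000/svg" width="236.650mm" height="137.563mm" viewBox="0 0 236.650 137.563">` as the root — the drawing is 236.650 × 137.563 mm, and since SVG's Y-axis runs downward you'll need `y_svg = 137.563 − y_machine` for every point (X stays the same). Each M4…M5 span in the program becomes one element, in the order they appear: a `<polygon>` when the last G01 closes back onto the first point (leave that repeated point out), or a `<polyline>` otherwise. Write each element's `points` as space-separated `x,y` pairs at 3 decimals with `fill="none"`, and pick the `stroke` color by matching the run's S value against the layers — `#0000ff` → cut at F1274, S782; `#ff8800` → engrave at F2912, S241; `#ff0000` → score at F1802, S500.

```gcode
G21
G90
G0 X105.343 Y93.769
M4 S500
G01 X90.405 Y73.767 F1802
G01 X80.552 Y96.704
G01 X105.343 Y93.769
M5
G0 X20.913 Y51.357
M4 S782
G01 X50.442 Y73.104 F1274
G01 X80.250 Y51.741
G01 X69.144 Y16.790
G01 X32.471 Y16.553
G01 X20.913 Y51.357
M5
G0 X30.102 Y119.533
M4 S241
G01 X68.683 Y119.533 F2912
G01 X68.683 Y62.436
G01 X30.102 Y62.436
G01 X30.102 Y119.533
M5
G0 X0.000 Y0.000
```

<svg xmlns="http://www.w3.org/2000/svg" width="236.650mm" height="137.563mm" viewBox="0 0 236.650 137.563">
  <polygon points="105.343,43.794 90.405,63.796 80.552,40.859" fill="none" stroke="#ff0000"/>
  <polygon points="20.913,86.206 50.442,64.459 80.250,85.822 69.144,120.773 32.471,121.010" fill="none" stroke="#0000ff"/>
  <polygon points="30.102,18.030 68.683,18.030 68.683,75.127 30.102,75.127" fill="none" stroke="#ff8800"/>
</svg>

y_svg = 137.563 − y_m.

[1] S500→`#ff0000` (score); closed run; points: 105.343,43.794 90.405,63.796 80.552,40.859

[2] S782→`#0000ff` (cut); closed run; points: 20.913,86.206 50.442,64.459 80.250,85.822 69.144,120.773 32.471,121.010

[3] S241→`#ff8800` (engrave); closed run; points: 30.102,18.030 68.683,18.030 68.683,75.127 30.102,75.127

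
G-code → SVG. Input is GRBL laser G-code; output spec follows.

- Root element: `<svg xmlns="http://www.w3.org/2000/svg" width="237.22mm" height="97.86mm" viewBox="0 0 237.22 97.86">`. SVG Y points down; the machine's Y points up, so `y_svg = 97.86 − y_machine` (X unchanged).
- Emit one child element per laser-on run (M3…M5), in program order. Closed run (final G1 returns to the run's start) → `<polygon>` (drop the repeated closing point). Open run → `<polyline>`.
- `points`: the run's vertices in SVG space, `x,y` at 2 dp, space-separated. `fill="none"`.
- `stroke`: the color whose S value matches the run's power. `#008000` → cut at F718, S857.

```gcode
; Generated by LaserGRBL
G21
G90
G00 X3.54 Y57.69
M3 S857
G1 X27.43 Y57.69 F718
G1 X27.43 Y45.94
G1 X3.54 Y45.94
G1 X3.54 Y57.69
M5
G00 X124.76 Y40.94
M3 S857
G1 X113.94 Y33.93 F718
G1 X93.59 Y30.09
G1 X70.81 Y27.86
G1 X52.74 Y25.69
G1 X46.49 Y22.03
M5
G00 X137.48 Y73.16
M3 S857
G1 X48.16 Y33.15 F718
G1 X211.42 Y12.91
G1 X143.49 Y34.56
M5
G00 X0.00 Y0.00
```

<svg xmlns="http://www.w3.org/2000/svg" width="237.22mm" height="97.86mm" viewBox="0 0 237.22 97.86">
  <polygon points="3.54,40.17 27.43,40.17 27.43,51.92 3.54,51.92" fill="none" stroke="#008000"/>
  <polyline points="124.76,56.92 113.94,63.93 93.59,67.77 70.81,70.00 52.74,72.17 46.49,75.83" fill="none" stroke="#008000"/>
  <polyline points="137.48,24.70 48.16,64.71 211.42,84.95 143.49,63.30" fill="none" stroke="#008000"/>
</svg>

Each laser-on run becomes one SVG element. Flip Y back into SVG space with y_svg = 97.86 − y_machine. Every run uses S857, so all elements get stroke `#008000` (cut).

Run 1: The run returns to its start, so emit a `<polygon>` with points (Y-flipped): 3.54,40.17 27.43,40.17 27.43,51.92 3.54,51.92.

Run 2: The run is open, so emit a `<polyline>` with points (Y-flipped): 124.76,56.92 113.94,63.93 93.59,67.77 70.81,70.00 52.74,72.17 46.49,75.83.

Run 3: The run is open, so emit a `<polyline>` with points (Y-flipped): 137.48,24.70 48.16,64.71 211.42,84.95 143.49,63.30.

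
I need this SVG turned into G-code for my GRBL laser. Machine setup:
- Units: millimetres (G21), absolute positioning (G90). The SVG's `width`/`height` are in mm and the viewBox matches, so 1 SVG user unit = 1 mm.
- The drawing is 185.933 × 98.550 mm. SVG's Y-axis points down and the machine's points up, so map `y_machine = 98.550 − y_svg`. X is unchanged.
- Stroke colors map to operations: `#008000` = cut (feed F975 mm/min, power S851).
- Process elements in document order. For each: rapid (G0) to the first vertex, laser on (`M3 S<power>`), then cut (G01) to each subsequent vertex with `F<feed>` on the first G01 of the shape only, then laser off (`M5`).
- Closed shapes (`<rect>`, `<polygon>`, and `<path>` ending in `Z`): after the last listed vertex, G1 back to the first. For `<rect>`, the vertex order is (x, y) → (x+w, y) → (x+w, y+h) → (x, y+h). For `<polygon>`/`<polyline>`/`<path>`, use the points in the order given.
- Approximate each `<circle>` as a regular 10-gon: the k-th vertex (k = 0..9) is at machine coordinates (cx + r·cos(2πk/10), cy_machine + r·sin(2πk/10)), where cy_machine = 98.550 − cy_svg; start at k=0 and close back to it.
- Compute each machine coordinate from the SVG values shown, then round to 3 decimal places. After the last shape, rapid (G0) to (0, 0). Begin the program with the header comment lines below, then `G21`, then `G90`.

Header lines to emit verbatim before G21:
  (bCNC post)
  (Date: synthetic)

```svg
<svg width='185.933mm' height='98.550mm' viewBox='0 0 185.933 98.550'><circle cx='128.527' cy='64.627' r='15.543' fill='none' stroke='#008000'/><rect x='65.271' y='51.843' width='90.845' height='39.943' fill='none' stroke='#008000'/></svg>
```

1 u = 1 mm; y_m = 98.550 − y.

[1] `<circle>` circle, #008000→cut S851 F975: (144.070,33.923) → (141.102,43.059) → (133.330,48.705) → (123.724,48.705) → (115.952,43.059) → (112.984,33.923) → (115.952,24.787) → (123.724,19.141) → (133.330,19.141) → (141.102,24.787) → (144.070,33.923) (closed)

[2] `<rect>` rectangle, #008000→cut S851 F975: (65.271,46.707) → (156.116,46.707) → (156.116,6.764) → (65.271,6.764) → (65.271,46.707) (closed)

(bCNC post)
(Date: synthetic)
G21
G90
G0 X144.070 Y33.923
M3 S851
G01 X141.102 Y43.059 F975
G01 X133.330 Y48.705
G01 X123.724 Y48.705
G01 X115.952 Y43.059
G01 X112.984 Y33.923
G01 X115.952 Y24.787
G01 X123.724 Y19.141
G01 X133.330 Y19.141
G01 X141.102 Y24.787
G01 X144.070 Y33.923
M5
G0 X65.271 Y46.707
M3 S851
G01 X156.116 Y46.707 F975
G01 X156.116 Y6.764
G01 X65.271 Y6.764
G01 X65.271 Y46.707
M5
G0 X0.000 Y0.000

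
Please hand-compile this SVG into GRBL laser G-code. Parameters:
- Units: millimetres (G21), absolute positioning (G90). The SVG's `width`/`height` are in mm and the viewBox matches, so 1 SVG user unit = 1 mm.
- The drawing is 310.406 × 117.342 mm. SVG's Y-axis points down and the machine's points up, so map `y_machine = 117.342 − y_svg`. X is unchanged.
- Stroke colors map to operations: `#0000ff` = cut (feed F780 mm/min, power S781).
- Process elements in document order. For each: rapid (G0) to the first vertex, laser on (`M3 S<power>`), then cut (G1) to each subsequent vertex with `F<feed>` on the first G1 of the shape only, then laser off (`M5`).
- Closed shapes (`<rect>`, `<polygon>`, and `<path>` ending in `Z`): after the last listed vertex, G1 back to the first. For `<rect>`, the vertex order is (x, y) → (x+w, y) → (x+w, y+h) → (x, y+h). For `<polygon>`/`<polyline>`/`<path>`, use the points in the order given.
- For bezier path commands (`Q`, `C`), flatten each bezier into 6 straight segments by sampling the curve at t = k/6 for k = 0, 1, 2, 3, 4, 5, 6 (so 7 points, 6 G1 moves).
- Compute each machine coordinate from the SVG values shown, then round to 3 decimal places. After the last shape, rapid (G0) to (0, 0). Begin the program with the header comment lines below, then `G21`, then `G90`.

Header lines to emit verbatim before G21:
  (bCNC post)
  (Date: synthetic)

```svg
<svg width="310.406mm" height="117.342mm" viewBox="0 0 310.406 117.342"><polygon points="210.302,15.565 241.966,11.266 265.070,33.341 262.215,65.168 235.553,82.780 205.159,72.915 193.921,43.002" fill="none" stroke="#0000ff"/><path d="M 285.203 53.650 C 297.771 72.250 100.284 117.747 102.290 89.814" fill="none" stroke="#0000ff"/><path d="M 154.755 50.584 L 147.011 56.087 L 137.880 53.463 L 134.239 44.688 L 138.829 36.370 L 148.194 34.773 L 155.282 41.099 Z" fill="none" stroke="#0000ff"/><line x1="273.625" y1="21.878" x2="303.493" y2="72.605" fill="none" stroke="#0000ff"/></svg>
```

(bCNC post)
(Date: synthetic)
G21
G90
G0 X210.302 Y101.777
M3 S781
G1 X241.966 Y106.076 F780
G1 X265.070 Y84.001
G1 X262.215 Y52.174
G1 X235.553 Y34.562
G1 X205.159 Y44.427
G1 X193.921 Y74.340
G1 X210.302 Y101.777
M5
G0 X285.203 Y63.692
M3 S781
G1 X275.878 Y52.615 F780
G1 X242.921 Y39.842
G1 X197.707 Y28.160
G1 X151.613 Y20.356
G1 X116.015 Y19.216
G1 X102.290 Y27.528
M5
G0 X154.755 Y66.758
M3 S781
G1 X147.011 Y61.255 F780
G1 X137.880 Y63.879
G1 X134.239 Y72.654
G1 X138.829 Y80.972
G1 X148.194 Y82.569
G1 X155.282 Y76.243
G1 X154.755 Y66.758
M5
G0 X273.625 Y95.464
M3 S781
G1 X303.493 Y44.737 F780
M5
G0 X0.000 Y0.000

1 u = 1 mm; y_m = 117.342 − y.

[1] `<polygon>` regular polygon, #0000ff→cut S781 F780: (210.302,101.777) → (241.966,106.076) → (265.070,84.001) → (262.215,52.174) → (235.553,34.562) → (205.159,44.427) → (193.921,74.340) → (210.302,101.777) (closed)

[2] `<path>` cubic bezier, #0000ff→cut S781 F780: (285.203,63.692) → (275.878,52.615) → (242.921,39.842) → (197.707,28.160) → (151.613,20.356) → (116.015,19.216) → (102.290,27.528)

[3] `<path>` regular polygon, #0000ff→cut S781 F780: (154.755,66.758) → (147.011,61.255) → (137.880,63.879) → (134.239,72.654) → (138.829,80.972) → (148.194,82.569) → (155.282,76.243) → (154.755,66.758) (closed)

[4] `<line>` line segment, #0000ff→cut S781 F780: (273.625,95.464) → (303.493,44.737)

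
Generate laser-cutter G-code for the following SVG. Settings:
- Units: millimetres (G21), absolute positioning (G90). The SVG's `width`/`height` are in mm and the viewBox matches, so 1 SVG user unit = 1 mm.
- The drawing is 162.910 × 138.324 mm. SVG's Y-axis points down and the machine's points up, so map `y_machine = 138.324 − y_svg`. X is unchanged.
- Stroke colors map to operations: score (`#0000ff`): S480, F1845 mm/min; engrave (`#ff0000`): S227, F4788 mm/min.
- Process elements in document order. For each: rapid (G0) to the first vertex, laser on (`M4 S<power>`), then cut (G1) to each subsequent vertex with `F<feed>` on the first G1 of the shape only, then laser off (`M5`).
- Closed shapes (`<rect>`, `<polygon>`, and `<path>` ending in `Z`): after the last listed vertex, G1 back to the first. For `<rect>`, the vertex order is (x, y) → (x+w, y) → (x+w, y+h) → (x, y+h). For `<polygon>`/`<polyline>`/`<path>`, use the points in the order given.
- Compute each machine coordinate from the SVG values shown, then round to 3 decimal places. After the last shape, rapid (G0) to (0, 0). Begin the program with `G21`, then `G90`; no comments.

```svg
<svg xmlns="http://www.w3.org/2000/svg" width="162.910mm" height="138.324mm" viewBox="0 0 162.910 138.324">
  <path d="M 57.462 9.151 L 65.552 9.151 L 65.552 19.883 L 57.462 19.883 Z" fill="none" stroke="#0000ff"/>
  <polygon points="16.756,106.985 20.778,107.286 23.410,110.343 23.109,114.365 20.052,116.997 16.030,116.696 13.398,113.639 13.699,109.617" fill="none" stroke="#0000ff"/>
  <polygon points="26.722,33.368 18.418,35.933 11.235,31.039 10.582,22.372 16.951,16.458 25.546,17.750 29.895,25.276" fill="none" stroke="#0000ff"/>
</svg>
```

viewBox `0 0 162.910 138.324` with mm width/height → 1 unit = 1 mm. Flip: y_m = 138.324 − y_svg.

**Shape 1** — `<path>` rectangle, stroke `#0000ff` → score (S480, F1845). Machine vertices: (57.462,129.173) → (65.552,129.173) → (65.552,118.441) → (57.462,118.441) → (57.462,129.173). Closed: final G1 returns to the first vertex.

**Shape 2** — `<polygon>` regular polygon, stroke `#0000ff` → score (S480, F1845). Machine vertices: (16.756,31.339) → (20.778,31.038) → (23.410,27.981) → (23.109,23.959) → (20.052,21.327) → (16.030,21.628) → (13.398,24.685) → (13.699,28.707) → (16.756,31.339). Closed: final G1 returns to the first vertex.

**Shape 3** — `<polygon>` regular polygon, stroke `#0000ff` → score (S480, F1845). Machine vertices: (26.722,104.956) → (18.418,102.391) → (11.235,107.285) → (10.582,115.952) → (16.951,121.866) → (25.546,120.574) → (29.895,113.048) → (26.722,104.956). Closed: final G1 returns to the first vertex.

G21
G90
G0 X57.462 Y129.173
M4 S480
G1 X65.552 Y129.173 F1845
G1 X65.552 Y118.441
G1 X57.462 Y118.441
G1 X57.462 Y129.173
M5
G0 X16.756 Y31.339
M4 S480
G1 X20.778 Y31.038 F1845
G1 X23.410 Y27.981
G1 X23.109 Y23.959
G1 X20.052 Y21.327
G1 X16.030 Y21.628
G1 X13.398 Y24.685
G1 X13.699 Y28.707
G1 X16.756 Y31.339
M5
G0 X26.722 Y104.956
M4 S480
G1 X18.418 Y102.391 F1845
G1 X11.235 Y107.285
G1 X10.582 Y115.952
G1 X16.951 Y121.866
G1 X25.546 Y120.574
G1 X29.895 Y113.048
G1 X26.722 Y104.956
M5
G0 X0.000 Y0.000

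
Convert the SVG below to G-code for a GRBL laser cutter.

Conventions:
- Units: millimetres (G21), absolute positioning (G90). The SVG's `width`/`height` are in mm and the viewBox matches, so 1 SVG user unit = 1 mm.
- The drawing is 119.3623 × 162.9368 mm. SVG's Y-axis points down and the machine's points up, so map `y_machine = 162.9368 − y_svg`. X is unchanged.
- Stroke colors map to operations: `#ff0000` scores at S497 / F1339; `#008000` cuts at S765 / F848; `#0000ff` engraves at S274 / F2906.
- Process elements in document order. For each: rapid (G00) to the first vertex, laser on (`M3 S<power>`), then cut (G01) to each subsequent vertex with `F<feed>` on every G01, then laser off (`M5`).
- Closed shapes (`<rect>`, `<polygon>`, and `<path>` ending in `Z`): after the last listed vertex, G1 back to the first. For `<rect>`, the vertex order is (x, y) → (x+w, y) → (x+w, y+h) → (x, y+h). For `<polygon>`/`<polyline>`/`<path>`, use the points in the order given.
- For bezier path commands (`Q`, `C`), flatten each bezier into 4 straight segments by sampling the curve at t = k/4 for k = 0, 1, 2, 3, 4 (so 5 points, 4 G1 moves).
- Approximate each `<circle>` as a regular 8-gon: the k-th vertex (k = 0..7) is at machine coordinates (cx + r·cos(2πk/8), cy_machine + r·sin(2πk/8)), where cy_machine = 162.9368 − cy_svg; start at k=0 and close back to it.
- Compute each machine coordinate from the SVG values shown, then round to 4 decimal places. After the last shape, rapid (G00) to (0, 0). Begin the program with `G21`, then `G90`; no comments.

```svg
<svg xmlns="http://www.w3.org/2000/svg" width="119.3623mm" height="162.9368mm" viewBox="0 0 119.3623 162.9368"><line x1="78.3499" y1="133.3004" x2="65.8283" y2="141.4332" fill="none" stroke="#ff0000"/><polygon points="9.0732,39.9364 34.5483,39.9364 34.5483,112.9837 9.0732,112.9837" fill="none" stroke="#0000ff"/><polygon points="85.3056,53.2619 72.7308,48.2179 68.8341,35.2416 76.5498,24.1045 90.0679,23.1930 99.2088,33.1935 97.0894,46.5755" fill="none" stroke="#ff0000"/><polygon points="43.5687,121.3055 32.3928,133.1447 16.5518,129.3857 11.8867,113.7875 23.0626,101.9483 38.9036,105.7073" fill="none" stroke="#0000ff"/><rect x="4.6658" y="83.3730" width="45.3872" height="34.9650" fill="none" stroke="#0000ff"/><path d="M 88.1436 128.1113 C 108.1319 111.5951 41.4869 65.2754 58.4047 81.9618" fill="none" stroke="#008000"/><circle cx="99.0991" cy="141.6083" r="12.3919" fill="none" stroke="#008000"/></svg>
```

G21
G90
G00 X78.3499 Y29.6364
M3 S497
G01 X65.8283 Y21.5036 F1339
M5
G00 X9.0732 Y123.0004
M3 S274
G01 X34.5483 Y123.0004 F2906
G01 X34.5483 Y49.9531 F2906
G01 X9.0732 Y49.9531 F2906
G01 X9.0732 Y123.0004 F2906
M5
G00 X85.3056 Y109.6749
M3 S497
G01 X72.7308 Y114.7189 F1339
G01 X68.8341 Y127.6952 F1339
G01 X76.5498 Y138.8323 F1339
G01 X90.0679 Y139.7438 F1339
G01 X99.2088 Y129.7433 F1339
G01 X97.0894 Y116.3613 F1339
G01 X85.3056 Y109.6749 F1339
M5
G00 X43.5687 Y41.6313
M3 S274
G01 X32.3928 Y29.7921 F2906
G01 X16.5518 Y33.5511 F2906
G01 X11.8867 Y49.1493 F2906
G01 X23.0626 Y60.9885 F2906
G01 X38.9036 Y57.2295 F2906
G01 X43.5687 Y41.6313 F2906
M5
G00 X4.6658 Y79.5638
M3 S274
G01 X50.0530 Y79.5638 F2906
G01 X50.0530 Y44.5988 F2906
G01 X4.6658 Y44.5988 F2906
G01 X4.6658 Y79.5638 F2906
M5
G00 X88.1436 Y34.8255
M3 S765
G01 X89.5504 Y51.3507 F848
G01 X74.4256 Y70.3512 F848
G01 X58.7251 Y83.1263 F848
G01 X58.4047 Y80.9750 F848
M5
G00 X111.4910 Y21.3285
M3 S765
G01 X107.8615 Y30.0909 F848
G01 X99.0991 Y33.7204 F848
G01 X90.3367 Y30.0909 F848
G01 X86.7072 Y21.3285 F848
G01 X90.3367 Y12.5661 F848
G01 X99.0991 Y8.9366 F848
G01 X107.8615 Y12.5661 F848
G01 X111.4910 Y21.3285 F848
M5
G00 X0.0000 Y0.0000

Since the viewBox matches the mm dimensions, user units are millimetres directly. The only transform is the Y-flip y_m = 162.9368 − y_svg.

Shape 1 is a line segment drawn with `<line>`. Its stroke #ff0000 means score at S497, F1339. After flipping Y the toolpath is (78.3499,29.6364) → (65.8283,21.5036).

Shape 2 is a rectangle drawn with `<polygon>`. Its stroke #0000ff means engrave at S274, F2906. After flipping Y the toolpath is (9.0732,123.0004) → (34.5483,123.0004) → (34.5483,49.9531) → (9.0732,49.9531) → (9.0732,123.0004), returning to the start.

Shape 3 is a regular polygon drawn with `<polygon>`. Its stroke #ff0000 means score at S497, F1339. After flipping Y the toolpath is (85.3056,109.6749) → (72.7308,114.7189) → (68.8341,127.6952) → (76.5498,138.8323) → (90.0679,139.7438) → (99.2088,129.7433) → (97.0894,116.3613) → (85.3056,109.6749), returning to the start.

Shape 4 is a regular polygon drawn with `<polygon>`. Its stroke #0000ff means engrave at S274, F2906. After flipping Y the toolpath is (43.5687,41.6313) → (32.3928,29.7921) → (16.5518,33.5511) → (11.8867,49.1493) → (23.0626,60.9885) → (38.9036,57.2295) → (43.5687,41.6313), returning to the start.

Shape 5 is a rectangle drawn with `<rect>`. Its stroke #0000ff means engrave at S274, F2906. After flipping Y the toolpath is (4.6658,79.5638) → (50.0530,79.5638) → (50.0530,44.5988) → (4.6658,44.5988) → (4.6658,79.5638), returning to the start.

Shape 6 is a cubic bezier drawn with `<path>`. Its stroke #008000 means cut at S765, F848. After flipping Y the toolpath is (88.1436,34.8255) → (89.5504,51.3507) → (74.4256,70.3512) → (58.7251,83.1263) → (58.4047,80.9750).

Shape 7 is a circle drawn with `<circle>`. Its stroke #008000 means cut at S765, F848. After flipping Y the toolpath is (111.4910,21.3285) → (107.8615,30.0909) → (99.0991,33.7204) → (90.3367,30.0909) → (86.7072,21.3285) → (90.3367,12.5661) → (99.0991,8.9366) → (107.8615,12.5661) → (111.4910,21.3285), returning to the start.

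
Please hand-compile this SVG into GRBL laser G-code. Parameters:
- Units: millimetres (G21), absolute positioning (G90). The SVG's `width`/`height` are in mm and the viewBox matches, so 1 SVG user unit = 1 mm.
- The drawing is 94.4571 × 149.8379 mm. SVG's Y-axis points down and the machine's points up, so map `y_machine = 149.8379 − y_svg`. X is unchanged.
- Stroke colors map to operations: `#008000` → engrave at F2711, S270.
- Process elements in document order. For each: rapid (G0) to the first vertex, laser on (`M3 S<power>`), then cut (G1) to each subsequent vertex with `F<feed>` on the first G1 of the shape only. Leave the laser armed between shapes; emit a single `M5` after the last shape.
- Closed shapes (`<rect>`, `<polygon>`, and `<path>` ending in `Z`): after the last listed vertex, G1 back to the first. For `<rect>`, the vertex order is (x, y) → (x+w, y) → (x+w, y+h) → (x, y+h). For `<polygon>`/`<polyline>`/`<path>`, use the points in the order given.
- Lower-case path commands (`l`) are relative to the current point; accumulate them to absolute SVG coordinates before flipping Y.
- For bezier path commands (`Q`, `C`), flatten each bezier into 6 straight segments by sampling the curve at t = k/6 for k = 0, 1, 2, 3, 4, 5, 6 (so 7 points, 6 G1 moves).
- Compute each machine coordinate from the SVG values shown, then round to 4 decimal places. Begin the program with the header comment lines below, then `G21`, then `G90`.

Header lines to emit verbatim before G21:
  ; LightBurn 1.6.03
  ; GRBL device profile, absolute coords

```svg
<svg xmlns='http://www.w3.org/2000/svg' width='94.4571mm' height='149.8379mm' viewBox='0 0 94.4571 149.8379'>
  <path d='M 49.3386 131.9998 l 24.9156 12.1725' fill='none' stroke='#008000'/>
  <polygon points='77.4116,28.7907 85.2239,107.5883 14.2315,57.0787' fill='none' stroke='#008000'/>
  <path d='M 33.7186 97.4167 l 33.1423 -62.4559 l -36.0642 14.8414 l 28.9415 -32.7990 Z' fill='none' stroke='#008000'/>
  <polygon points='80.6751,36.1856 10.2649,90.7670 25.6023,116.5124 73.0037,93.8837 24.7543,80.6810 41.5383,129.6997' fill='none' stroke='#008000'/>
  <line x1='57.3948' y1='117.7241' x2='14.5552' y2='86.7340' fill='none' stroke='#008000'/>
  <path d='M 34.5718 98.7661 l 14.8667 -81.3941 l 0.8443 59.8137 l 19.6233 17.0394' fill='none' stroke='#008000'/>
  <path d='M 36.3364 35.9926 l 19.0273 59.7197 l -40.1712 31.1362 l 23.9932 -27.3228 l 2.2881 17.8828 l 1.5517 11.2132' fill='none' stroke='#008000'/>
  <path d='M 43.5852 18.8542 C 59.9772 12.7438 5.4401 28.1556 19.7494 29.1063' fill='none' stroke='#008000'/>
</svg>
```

Since the viewBox matches the mm dimensions, user units are millimetres directly. The only transform is the Y-flip y_m = 149.8379 − y_svg.

Shape 1 is a line segment drawn with `<path>`. Its stroke #008000 means engrave at S270, F2711. After flipping Y the toolpath is (49.3386,17.8381) → (74.2542,5.6656).

Shape 2 is a closed polygon drawn with `<polygon>`. Its stroke #008000 means engrave at S270, F2711. After flipping Y the toolpath is (77.4116,121.0472) → (85.2239,42.2496) → (14.2315,92.7592) → (77.4116,121.0472), returning to the start.

Shape 3 is a closed polygon drawn with `<path>`. Its stroke #008000 means engrave at S270, F2711. After flipping Y the toolpath is (33.7186,52.4212) → (66.8609,114.8771) → (30.7967,100.0357) → (59.7382,132.8347) → (33.7186,52.4212), returning to the start.

Shape 4 is a closed polygon drawn with `<polygon>`. Its stroke #008000 means engrave at S270, F2711. After flipping Y the toolpath is (80.6751,113.6523) → (10.2649,59.0709) → (25.6023,33.3255) → (73.0037,55.9542) → (24.7543,69.1569) → (41.5383,20.1382) → (80.6751,113.6523), returning to the start.

Shape 5 is a line segment drawn with `<line>`. Its stroke #008000 means engrave at S270, F2711. After flipping Y the toolpath is (57.3948,32.1138) → (14.5552,63.1039).

Shape 6 is a open polyline drawn with `<path>`. Its stroke #008000 means engrave at S270, F2711. After flipping Y the toolpath is (34.5718,51.0718) → (49.4385,132.4659) → (50.2828,72.6522) → (69.9061,55.6128).

Shape 7 is a open polyline drawn with `<path>`. Its stroke #008000 means engrave at S270, F2711. After flipping Y the toolpath is (36.3364,113.8453) → (55.3637,54.1256) → (15.1925,22.9894) → (39.1857,50.3122) → (41.4738,32.4294) → (43.0255,21.2162).

Shape 8 is a cubic bezier drawn with `<path>`. Its stroke #008000 means engrave at S270, F2711. After flipping Y the toolpath is (43.5852,130.9837) → (46.5176,132.4120) → (41.5110,131.2527) → (32.4483,128.5056) → (23.2120,125.1700) → (17.6848,122.2455) → (19.7494,120.7316).

; LightBurn 1.6.03
; GRBL device profile, absolute coords
G21
G90
G0 X49.3386 Y17.8381
M3 S270
G1 X74.2542 Y5.6656 F2711
G0 X77.4116 Y121.0472
M3 S270
G1 X85.2239 Y42.2496 F2711
G1 X14.2315 Y92.7592
G1 X77.4116 Y121.0472
G0 X33.7186 Y52.4212
M3 S270
G1 X66.8609 Y114.8771 F2711
G1 X30.7967 Y100.0357
G1 X59.7382 Y132.8347
G1 X33.7186 Y52.4212
G0 X80.6751 Y113.6523
M3 S270
G1 X10.2649 Y59.0709 F2711
G1 X25.6023 Y33.3255
G1 X73.0037 Y55.9542
G1 X24.7543 Y69.1569
G1 X41.5383 Y20.1382
G1 X80.6751 Y113.6523
G0 X57.3948 Y32.1138
M3 S270
G1 X14.5552 Y63.1039 F2711
G0 X34.5718 Y51.0718
M3 S270
G1 X49.4385 Y132.4659 F2711
G1 X50.2828 Y72.6522
G1 X69.9061 Y55.6128
G0 X36.3364 Y113.8453
M3 S270
G1 X55.3637 Y54.1256 F2711
G1 X15.1925 Y22.9894
G1 X39.1857 Y50.3122
G1 X41.4738 Y32.4294
G1 X43.0255 Y21.2162
G0 X43.5852 Y130.9837
M3 S270
G1 X46.5176 Y132.4120 F2711
G1 X41.5110 Y131.2527
G1 X32.4483 Y128.5056
G1 X23.2120 Y125.1700
G1 X17.6848 Y122.2455
G1 X19.7494 Y120.7316
M5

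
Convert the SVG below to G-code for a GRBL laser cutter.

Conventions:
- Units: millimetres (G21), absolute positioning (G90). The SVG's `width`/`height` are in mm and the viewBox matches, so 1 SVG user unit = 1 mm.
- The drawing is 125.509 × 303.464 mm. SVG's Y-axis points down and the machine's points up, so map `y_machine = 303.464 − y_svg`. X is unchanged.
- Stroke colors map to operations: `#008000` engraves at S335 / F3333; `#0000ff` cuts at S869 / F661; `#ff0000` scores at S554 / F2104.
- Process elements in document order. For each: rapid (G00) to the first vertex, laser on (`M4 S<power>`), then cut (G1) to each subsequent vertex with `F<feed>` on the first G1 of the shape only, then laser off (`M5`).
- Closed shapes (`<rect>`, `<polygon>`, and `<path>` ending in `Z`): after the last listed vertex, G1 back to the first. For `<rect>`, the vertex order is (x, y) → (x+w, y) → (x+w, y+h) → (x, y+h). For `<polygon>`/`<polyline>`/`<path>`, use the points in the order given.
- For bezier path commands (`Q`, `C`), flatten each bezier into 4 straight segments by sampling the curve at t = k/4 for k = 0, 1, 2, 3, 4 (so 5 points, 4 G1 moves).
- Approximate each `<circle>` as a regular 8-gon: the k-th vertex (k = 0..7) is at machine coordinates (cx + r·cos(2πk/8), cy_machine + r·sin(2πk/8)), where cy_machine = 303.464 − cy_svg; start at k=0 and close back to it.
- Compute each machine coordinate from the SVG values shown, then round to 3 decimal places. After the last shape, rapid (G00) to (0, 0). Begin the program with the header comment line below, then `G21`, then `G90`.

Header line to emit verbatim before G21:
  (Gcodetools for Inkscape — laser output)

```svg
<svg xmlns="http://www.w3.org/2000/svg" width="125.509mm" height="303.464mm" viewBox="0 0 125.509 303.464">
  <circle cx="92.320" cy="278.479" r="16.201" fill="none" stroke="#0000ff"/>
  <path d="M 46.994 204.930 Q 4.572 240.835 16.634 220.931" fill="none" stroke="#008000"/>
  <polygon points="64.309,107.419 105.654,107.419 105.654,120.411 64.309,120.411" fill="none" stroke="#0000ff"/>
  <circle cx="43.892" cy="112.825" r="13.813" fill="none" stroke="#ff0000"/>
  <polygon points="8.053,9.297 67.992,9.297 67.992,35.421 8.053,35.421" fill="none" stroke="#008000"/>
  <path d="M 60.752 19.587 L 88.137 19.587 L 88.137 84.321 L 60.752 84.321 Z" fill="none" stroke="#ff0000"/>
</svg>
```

(Gcodetools for Inkscape — laser output)
G21
G90
G00 X108.521 Y24.985
M4 S869
G1 X103.776 Y36.441 F661
G1 X92.320 Y41.186
G1 X80.864 Y36.441
G1 X76.119 Y24.985
G1 X80.864 Y13.529
G1 X92.320 Y8.784
G1 X103.776 Y13.529
G1 X108.521 Y24.985
M5
G00 X46.994 Y98.534
M4 S335
G1 X29.188 Y84.070 F3333
G1 X18.193 Y76.581
G1 X14.008 Y76.069
G1 X16.634 Y82.533
M5
G00 X64.309 Y196.045
M4 S869
G1 X105.654 Y196.045 F661
G1 X105.654 Y183.053
G1 X64.309 Y183.053
G1 X64.309 Y196.045
M5
G00 X57.705 Y190.639
M4 S554
G1 X53.659 Y200.406 F2104
G1 X43.892 Y204.452
G1 X34.125 Y200.406
G1 X30.079 Y190.639
G1 X34.125 Y180.872
G1 X43.892 Y176.826
G1 X53.659 Y180.872
G1 X57.705 Y190.639
M5
G00 X8.053 Y294.167
M4 S335
G1 X67.992 Y294.167 F3333
G1 X67.992 Y268.043
G1 X8.053 Y268.043
G1 X8.053 Y294.167
M5
G00 X60.752 Y283.877
M4 S554
G1 X88.137 Y283.877 F2104
G1 X88.137 Y219.143
G1 X60.752 Y219.143
G1 X60.752 Y283.877
M5
G00 X0.000 Y0.000

Since the viewBox matches the mm dimensions, user units are millimetres directly. The only transform is the Y-flip y_m = 303.464 − y_svg.

Shape 1 is a circle drawn with `<circle>`. Its stroke #0000ff means cut at S869, F661. After flipping Y the toolpath is (108.521,24.985) → (103.776,36.441) → (92.320,41.186) → (80.864,36.441) → (76.119,24.985) → (80.864,13.529) → (92.320,8.784) → (103.776,13.529) → (108.521,24.985), returning to the start.

Shape 2 is a quadratic bezier drawn with `<path>`. Its stroke #008000 means engrave at S335, F3333. After flipping Y the toolpath is (46.994,98.534) → (29.188,84.070) → (18.193,76.581) → (14.008,76.069) → (16.634,82.533).

Shape 3 is a rectangle drawn with `<polygon>`. Its stroke #0000ff means cut at S869, F661. After flipping Y the toolpath is (64.309,196.045) → (105.654,196.045) → (105.654,183.053) → (64.309,183.053) → (64.309,196.045), returning to the start.

Shape 4 is a circle drawn with `<circle>`. Its stroke #ff0000 means score at S554, F2104. After flipping Y the toolpath is (57.705,190.639) → (53.659,200.406) → (43.892,204.452) → (34.125,200.406) → (30.079,190.639) → (34.125,180.872) → (43.892,176.826) → (53.659,180.872) → (57.705,190.639), returning to the start.

Shape 5 is a rectangle drawn with `<polygon>`. Its stroke #008000 means engrave at S335, F3333. After flipping Y the toolpath is (8.053,294.167) → (67.992,294.167) → (67.992,268.043) → (8.053,268.043) → (8.053,294.167), returning to the start.

Shape 6 is a rectangle drawn with `<path>`. Its stroke #ff0000 means score at S554, F2104. After flipping Y the toolpath is (60.752,283.877) → (88.137,283.877) → (88.137,219.143) → (60.752,219.143) → (60.752,283.877), returning to the start.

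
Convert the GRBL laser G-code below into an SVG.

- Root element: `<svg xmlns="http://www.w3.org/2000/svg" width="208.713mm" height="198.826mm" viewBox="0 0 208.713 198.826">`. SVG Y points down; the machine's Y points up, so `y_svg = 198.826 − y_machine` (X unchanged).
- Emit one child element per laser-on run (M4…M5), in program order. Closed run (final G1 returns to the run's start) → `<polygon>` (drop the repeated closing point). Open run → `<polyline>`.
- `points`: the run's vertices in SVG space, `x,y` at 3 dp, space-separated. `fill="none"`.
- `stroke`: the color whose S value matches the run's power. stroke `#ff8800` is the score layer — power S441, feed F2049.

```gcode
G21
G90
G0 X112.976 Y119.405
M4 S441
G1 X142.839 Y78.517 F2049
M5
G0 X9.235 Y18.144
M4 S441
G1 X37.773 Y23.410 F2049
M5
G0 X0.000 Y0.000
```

Machine Y-up, SVG Y-down with viewBox height 198.826, so y_svg = 198.826 − y_machine; X carries over. Every run uses S441, so all elements get stroke `#ff8800` (score).

Run 1: The run is open, so emit a `<polyline>` with points (Y-flipped): 112.976,79.421 142.839,120.309.

Run 2: The run is open, so emit a `<polyline>` with points (Y-flipped): 9.235,180.682 37.773,175.416.

<svg xmlns="http://www.w3.org/2000/svg" width="208.713mm" height="198.826mm" viewBox="0 0 208.713 198.826">
  <polyline points="112.976,79.421 142.839,120.309" fill="none" stroke="#ff8800"/>
  <polyline points="9.235,180.682 37.773,175.416" fill="none" stroke="#ff8800"/>
</svg>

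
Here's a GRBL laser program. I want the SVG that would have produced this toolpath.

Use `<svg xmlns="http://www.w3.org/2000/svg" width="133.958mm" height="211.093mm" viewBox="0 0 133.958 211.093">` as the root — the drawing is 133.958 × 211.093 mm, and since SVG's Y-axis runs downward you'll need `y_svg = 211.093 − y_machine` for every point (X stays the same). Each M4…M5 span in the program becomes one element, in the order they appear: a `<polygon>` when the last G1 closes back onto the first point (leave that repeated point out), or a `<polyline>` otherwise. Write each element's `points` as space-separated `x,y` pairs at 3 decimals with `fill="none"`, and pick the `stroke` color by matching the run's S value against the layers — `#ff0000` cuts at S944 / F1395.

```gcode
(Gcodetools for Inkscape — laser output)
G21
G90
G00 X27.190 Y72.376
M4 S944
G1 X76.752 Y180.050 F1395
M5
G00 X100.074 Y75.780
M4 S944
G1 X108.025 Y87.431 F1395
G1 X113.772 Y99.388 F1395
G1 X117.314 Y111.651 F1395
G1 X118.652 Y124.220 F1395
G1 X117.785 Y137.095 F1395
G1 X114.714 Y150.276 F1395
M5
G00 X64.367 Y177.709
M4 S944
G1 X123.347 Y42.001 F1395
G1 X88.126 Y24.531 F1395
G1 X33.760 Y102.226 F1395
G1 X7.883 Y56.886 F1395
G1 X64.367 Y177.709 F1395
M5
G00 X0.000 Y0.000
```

<svg xmlns="http://www.w3.org/2000/svg" width="133.958mm" height="211.093mm" viewBox="0 0 133.958 211.093">
  <polyline points="27.190,138.717 76.752,31.043" fill="none" stroke="#ff0000"/>
  <polyline points="100.074,135.313 108.025,123.662 113.772,111.705 117.314,99.442 118.652,86.873 117.785,73.998 114.714,60.817" fill="none" stroke="#ff0000"/>
  <polygon points="64.367,33.384 123.347,169.092 88.126,186.562 33.760,108.867 7.883,154.207" fill="none" stroke="#ff0000"/>
</svg>

Machine Y-up, SVG Y-down with viewBox height 211.093, so y_svg = 211.093 − y_machine; X carries over. Every run uses S944, so all elements get stroke `#ff0000` (cut).

Run 1: The run is open, so emit a `<polyline>` with points (Y-flipped): 27.190,138.717 76.752,31.043.

Run 2: The run is open, so emit a `<polyline>` with points (Y-flipped): 100.074,135.313 108.025,123.662 113.772,111.705 117.314,99.442 118.652,86.873 117.785,73.998 114.714,60.817.

Run 3: The run returns to its start, so emit a `<polygon>` with points (Y-flipped): 64.367,33.384 123.347,169.092 88.126,186.562 33.760,108.867 7.883,154.207.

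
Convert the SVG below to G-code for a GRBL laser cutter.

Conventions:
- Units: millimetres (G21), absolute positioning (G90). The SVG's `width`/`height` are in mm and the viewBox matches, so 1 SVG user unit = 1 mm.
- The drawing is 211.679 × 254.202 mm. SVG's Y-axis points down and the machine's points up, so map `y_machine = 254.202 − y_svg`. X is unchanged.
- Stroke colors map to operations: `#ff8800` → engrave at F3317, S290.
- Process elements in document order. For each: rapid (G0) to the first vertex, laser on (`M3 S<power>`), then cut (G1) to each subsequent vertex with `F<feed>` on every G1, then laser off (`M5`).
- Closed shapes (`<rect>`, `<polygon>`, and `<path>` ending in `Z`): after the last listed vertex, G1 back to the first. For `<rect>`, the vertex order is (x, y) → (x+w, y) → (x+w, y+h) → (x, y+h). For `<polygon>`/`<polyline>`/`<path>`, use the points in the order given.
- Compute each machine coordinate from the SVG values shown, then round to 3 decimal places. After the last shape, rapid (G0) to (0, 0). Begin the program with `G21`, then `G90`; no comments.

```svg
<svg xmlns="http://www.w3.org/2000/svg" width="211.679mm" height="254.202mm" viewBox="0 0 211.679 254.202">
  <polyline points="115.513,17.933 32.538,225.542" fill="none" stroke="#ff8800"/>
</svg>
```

G21
G90
G0 X115.513 Y236.269
M3 S290
G1 X32.538 Y28.660 F3317
M5
G0 X0.000 Y0.000

viewBox `0 0 211.679 254.202` with mm width/height → 1 unit = 1 mm. Flip: y_m = 254.202 − y_svg.

**Shape 1** — `<polyline>` line segment, stroke `#ff8800` → engrave (S290, F3317). Machine vertices: (115.513,236.269) → (32.538,28.660). Open path.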